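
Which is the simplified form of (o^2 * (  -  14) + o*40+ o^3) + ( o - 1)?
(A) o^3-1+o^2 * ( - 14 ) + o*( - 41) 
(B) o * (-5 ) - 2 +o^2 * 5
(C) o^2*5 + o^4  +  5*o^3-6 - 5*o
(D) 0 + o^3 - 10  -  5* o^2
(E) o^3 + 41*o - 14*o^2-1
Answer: E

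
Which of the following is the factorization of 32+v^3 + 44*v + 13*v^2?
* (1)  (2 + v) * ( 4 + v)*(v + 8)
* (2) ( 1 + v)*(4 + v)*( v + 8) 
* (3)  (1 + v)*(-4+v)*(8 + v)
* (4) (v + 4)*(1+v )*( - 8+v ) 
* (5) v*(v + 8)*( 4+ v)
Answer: 2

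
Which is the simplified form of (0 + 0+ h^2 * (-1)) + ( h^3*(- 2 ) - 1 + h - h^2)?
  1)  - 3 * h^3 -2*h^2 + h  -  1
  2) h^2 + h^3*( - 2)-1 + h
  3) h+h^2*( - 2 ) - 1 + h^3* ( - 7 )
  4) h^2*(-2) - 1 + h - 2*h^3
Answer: 4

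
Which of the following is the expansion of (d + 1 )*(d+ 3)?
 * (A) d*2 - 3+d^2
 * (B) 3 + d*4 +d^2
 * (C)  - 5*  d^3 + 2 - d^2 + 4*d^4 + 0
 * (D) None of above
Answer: B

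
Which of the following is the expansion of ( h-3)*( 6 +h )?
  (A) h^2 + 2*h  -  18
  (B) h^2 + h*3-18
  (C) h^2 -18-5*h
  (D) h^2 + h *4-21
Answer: B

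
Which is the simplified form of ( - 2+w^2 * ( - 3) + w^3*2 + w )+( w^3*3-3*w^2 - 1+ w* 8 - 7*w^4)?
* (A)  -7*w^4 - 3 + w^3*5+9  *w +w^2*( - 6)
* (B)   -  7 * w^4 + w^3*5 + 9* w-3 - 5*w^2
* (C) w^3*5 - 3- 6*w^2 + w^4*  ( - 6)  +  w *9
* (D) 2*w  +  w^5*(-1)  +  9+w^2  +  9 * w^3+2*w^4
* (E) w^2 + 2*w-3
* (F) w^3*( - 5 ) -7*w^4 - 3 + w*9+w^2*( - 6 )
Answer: A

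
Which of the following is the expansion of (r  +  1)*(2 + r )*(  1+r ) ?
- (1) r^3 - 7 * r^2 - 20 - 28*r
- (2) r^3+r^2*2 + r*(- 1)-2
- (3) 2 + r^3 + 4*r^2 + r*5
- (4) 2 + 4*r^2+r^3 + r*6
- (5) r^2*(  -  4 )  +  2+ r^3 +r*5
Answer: 3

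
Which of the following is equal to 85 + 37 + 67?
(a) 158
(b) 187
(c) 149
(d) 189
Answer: d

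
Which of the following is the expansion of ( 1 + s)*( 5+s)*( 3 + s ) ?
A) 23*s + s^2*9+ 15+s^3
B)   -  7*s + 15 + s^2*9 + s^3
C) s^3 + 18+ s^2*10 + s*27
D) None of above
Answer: A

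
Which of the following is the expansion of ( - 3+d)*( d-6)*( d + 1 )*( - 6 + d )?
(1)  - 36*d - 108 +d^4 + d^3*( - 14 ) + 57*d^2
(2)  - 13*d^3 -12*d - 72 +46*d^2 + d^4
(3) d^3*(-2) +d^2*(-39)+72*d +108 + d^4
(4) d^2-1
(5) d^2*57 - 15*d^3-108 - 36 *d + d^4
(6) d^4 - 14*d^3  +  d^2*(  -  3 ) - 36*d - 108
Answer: 1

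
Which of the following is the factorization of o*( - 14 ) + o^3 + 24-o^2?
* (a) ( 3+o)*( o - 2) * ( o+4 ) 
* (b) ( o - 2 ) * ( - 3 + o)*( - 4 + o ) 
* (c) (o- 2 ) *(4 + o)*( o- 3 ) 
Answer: c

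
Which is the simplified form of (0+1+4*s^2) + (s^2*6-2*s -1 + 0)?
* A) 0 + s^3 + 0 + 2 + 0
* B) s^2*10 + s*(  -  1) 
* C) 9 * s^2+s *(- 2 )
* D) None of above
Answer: D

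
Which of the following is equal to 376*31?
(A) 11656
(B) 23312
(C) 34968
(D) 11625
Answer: A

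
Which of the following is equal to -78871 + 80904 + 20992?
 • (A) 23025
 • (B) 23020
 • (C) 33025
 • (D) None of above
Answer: A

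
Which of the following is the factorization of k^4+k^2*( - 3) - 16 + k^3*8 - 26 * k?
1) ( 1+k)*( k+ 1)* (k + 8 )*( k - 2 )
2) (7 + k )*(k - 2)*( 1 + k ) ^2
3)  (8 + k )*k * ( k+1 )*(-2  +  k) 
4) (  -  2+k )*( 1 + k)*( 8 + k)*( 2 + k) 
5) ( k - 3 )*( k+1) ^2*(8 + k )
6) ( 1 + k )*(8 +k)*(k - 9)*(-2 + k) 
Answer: 1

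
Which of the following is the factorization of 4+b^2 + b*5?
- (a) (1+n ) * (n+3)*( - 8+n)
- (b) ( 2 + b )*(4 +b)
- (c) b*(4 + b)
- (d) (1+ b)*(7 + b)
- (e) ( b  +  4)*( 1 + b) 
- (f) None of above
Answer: e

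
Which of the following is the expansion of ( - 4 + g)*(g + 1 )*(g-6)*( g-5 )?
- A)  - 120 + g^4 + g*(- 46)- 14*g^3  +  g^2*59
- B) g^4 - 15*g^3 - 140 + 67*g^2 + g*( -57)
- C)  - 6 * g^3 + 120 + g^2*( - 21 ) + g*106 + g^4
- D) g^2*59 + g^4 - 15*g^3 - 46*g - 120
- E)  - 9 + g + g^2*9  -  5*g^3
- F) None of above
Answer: A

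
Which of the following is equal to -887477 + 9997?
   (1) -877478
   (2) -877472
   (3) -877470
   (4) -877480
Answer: 4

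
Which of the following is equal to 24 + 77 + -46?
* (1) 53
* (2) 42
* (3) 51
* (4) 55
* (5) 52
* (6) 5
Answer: 4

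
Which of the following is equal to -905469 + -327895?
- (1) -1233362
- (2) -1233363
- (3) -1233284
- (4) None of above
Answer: 4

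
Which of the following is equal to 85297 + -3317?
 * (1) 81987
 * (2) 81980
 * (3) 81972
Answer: 2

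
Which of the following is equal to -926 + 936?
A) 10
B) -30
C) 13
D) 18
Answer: A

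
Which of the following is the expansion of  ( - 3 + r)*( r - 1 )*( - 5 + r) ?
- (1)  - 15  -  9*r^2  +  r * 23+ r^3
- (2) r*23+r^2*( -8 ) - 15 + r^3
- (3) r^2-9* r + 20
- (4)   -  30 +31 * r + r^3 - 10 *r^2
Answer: 1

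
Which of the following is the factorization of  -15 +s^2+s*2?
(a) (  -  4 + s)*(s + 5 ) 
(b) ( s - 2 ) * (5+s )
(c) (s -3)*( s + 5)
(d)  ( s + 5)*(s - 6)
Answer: c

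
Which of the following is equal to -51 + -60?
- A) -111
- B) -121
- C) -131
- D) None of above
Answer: A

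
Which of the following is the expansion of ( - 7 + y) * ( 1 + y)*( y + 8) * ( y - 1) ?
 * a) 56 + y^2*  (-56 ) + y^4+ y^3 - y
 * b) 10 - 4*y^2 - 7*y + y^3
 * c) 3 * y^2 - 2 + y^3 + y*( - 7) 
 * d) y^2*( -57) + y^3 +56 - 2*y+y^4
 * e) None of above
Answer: e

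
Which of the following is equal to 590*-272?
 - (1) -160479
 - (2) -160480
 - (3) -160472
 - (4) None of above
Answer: 2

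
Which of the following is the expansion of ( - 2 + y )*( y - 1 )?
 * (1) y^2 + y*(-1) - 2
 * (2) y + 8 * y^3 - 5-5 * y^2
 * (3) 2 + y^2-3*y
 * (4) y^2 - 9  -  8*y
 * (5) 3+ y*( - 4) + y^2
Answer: 3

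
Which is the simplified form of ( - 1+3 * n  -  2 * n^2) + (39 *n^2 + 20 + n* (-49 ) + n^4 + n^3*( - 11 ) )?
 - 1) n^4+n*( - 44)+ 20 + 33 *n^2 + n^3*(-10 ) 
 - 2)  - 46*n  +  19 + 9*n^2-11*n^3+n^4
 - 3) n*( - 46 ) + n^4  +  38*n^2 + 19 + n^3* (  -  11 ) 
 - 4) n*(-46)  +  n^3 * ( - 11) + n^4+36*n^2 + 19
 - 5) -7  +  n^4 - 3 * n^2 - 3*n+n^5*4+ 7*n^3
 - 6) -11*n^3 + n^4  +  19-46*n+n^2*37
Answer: 6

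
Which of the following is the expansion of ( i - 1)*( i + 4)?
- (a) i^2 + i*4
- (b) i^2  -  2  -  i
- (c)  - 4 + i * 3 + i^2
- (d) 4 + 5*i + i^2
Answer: c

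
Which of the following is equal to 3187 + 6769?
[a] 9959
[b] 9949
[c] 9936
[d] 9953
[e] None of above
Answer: e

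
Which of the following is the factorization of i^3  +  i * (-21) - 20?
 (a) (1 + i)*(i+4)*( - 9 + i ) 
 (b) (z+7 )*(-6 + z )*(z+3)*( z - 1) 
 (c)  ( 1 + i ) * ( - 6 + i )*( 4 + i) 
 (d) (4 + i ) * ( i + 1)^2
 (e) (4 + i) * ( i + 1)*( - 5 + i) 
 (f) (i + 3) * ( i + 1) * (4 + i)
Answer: e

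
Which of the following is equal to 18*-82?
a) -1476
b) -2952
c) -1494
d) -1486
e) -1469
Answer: a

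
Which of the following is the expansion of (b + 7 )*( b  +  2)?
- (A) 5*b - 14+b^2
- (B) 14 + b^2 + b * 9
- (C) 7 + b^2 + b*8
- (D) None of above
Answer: B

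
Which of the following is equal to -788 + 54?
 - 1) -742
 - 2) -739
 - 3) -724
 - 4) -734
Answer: 4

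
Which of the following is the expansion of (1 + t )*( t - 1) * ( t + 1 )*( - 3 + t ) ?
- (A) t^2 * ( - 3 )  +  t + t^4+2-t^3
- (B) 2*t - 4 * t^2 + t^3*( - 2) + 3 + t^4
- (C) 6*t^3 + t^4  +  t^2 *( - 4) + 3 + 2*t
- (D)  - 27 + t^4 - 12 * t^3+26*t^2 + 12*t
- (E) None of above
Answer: B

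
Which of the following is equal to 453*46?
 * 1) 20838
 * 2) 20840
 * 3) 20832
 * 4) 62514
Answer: 1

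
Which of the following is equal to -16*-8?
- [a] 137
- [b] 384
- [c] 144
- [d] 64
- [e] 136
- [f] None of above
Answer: f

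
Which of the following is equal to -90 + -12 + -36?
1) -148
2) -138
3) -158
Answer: 2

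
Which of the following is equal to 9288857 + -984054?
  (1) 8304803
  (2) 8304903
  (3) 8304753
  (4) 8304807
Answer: 1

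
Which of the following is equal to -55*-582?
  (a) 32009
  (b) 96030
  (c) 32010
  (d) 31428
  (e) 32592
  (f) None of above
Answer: c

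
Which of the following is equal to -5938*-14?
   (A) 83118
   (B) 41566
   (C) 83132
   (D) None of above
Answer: C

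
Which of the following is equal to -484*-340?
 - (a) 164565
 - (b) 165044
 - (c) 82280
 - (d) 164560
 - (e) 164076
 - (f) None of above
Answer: d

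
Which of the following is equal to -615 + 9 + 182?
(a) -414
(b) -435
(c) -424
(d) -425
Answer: c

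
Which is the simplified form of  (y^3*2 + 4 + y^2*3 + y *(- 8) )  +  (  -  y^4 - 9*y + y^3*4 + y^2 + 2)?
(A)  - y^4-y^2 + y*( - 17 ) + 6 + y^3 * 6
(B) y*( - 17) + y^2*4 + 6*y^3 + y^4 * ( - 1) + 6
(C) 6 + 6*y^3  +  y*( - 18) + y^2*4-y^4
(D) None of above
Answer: B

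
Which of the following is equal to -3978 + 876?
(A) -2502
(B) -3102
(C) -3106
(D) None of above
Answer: B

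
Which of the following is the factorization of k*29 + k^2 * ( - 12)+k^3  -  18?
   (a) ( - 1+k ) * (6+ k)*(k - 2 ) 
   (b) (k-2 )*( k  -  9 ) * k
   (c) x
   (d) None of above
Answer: d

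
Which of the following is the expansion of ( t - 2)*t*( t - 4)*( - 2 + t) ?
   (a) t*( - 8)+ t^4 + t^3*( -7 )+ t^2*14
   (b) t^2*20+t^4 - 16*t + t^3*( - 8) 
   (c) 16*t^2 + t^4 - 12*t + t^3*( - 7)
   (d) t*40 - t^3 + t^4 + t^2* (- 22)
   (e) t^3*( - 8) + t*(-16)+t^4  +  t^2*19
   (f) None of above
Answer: b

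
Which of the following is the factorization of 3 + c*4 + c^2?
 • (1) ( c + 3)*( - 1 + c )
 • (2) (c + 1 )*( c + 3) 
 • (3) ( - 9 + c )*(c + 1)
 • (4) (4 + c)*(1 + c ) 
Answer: 2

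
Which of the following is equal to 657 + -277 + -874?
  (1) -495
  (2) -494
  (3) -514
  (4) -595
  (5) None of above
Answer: 2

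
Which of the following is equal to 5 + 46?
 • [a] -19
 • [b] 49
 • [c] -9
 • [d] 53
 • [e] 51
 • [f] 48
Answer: e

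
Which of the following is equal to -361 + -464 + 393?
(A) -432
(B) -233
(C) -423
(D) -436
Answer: A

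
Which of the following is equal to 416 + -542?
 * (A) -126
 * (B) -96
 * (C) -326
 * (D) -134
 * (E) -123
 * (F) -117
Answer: A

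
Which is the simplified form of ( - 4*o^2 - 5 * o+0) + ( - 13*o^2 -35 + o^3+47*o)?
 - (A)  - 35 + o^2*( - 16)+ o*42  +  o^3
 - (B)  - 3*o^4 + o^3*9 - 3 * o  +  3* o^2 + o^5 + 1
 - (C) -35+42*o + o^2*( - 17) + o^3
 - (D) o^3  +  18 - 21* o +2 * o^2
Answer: C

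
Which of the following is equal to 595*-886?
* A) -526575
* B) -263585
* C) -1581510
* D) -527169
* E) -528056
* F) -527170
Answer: F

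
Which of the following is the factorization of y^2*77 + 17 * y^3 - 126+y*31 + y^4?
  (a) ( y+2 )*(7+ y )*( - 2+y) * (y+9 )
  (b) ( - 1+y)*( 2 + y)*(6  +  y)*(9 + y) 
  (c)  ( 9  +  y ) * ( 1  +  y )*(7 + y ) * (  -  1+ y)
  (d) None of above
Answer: d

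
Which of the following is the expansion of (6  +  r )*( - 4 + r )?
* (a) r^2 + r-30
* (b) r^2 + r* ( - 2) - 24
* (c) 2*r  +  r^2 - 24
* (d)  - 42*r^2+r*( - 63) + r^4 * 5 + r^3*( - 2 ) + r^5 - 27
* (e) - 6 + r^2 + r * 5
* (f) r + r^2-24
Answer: c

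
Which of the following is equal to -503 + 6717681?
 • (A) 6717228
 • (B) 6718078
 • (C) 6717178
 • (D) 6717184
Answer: C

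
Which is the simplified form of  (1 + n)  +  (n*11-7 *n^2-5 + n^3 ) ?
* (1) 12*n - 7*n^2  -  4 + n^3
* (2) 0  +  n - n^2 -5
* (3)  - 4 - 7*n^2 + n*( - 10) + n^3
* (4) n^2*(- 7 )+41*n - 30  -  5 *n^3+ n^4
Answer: 1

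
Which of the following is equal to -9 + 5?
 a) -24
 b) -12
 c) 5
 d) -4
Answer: d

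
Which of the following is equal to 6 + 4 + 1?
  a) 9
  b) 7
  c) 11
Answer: c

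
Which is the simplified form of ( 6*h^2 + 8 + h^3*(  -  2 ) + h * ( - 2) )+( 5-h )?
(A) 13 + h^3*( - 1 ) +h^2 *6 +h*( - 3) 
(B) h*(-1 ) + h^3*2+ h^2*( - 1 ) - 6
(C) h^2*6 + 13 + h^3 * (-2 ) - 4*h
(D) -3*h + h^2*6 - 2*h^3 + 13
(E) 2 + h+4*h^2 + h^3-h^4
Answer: D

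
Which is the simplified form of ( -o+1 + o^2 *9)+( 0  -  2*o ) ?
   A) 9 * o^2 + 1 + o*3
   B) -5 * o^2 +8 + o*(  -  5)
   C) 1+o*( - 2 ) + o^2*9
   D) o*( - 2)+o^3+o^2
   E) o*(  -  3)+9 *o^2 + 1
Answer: E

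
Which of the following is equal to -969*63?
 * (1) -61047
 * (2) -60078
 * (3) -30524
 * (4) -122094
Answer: 1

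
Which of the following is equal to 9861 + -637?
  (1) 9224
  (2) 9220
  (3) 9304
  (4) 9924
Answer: 1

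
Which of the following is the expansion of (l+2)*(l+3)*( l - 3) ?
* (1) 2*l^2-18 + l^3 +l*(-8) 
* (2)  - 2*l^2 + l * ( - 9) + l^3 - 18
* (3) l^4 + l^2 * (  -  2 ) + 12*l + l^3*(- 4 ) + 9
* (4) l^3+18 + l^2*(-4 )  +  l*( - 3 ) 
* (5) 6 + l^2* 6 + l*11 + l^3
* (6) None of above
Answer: 6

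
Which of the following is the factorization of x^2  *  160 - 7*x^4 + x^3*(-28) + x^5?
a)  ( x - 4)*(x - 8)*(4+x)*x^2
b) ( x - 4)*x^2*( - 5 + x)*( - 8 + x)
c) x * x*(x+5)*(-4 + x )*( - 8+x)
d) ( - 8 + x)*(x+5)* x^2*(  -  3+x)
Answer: c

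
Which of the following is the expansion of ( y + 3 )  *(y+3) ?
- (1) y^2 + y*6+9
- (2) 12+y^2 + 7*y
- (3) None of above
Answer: 1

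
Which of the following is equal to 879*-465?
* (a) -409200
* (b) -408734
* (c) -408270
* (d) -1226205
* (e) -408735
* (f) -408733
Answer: e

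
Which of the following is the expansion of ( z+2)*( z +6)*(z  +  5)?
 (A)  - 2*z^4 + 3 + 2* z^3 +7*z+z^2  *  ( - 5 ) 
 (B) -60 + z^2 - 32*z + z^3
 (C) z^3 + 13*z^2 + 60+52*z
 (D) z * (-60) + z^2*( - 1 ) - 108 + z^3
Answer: C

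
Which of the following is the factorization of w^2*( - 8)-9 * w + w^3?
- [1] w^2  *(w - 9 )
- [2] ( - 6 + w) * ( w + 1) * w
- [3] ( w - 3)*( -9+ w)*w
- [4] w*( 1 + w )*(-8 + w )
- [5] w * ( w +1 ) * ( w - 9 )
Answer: 5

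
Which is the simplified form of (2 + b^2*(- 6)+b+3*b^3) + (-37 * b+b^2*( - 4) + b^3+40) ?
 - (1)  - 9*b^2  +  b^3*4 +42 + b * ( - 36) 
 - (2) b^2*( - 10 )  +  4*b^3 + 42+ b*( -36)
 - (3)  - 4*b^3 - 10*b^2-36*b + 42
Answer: 2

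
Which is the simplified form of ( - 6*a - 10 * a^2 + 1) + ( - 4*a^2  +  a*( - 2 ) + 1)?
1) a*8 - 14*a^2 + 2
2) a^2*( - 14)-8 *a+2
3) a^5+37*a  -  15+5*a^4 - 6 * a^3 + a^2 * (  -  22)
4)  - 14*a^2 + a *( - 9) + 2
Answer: 2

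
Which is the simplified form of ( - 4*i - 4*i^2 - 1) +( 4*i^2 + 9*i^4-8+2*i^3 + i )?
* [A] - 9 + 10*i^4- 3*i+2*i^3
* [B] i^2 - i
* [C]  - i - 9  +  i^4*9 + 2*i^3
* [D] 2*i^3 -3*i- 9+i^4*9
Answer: D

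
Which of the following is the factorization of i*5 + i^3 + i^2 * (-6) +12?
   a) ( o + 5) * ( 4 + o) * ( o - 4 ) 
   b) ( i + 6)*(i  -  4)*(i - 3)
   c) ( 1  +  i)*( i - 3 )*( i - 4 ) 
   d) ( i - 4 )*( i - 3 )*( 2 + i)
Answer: c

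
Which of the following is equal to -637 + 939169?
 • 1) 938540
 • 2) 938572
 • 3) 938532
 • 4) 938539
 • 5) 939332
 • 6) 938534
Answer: 3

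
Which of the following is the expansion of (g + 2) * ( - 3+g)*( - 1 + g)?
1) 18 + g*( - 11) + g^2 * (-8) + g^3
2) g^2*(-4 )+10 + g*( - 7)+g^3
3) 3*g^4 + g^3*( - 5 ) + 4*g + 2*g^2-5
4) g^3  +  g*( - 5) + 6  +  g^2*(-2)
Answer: 4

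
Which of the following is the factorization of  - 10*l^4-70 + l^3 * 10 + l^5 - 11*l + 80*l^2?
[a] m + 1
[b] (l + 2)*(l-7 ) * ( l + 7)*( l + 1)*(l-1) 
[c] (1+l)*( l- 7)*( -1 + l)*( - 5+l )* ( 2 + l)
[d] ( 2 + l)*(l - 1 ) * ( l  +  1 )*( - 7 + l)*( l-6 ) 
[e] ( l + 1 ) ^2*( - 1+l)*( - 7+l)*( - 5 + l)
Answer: c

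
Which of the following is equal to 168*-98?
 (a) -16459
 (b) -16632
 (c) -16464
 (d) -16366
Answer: c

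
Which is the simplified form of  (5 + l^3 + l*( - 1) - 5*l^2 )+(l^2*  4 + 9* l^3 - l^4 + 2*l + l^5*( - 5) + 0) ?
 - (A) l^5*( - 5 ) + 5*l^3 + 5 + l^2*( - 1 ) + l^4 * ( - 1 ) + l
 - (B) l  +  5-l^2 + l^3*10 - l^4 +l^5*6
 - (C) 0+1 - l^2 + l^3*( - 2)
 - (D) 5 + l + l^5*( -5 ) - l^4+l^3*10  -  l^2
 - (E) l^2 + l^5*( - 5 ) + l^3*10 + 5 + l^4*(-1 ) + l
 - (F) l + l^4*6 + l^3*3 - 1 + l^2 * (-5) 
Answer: D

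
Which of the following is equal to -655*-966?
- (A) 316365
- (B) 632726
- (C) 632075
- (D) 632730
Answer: D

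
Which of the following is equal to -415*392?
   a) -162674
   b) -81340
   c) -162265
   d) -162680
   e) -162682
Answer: d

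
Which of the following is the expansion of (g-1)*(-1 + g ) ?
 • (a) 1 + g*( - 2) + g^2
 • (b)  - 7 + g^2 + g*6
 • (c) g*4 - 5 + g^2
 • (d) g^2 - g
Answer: a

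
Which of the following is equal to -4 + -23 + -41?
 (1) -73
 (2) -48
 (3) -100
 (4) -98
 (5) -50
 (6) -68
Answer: 6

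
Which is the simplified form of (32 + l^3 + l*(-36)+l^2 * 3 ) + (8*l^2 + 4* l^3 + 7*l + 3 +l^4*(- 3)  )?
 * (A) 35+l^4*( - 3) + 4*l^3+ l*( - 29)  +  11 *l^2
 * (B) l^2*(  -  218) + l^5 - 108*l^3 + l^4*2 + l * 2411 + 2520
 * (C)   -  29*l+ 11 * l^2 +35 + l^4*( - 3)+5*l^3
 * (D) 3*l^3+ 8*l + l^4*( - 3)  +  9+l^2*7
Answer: C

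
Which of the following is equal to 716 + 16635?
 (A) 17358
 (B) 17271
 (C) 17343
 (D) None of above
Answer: D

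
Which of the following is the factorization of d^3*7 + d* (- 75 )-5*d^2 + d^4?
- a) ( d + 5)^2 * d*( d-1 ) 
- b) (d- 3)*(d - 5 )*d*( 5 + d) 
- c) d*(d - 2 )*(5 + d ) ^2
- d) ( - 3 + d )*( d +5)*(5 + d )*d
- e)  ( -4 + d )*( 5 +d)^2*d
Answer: d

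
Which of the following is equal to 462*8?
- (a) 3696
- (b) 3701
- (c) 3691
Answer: a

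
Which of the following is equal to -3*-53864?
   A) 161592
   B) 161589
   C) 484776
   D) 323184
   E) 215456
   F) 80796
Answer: A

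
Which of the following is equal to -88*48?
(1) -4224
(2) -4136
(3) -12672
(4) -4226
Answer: 1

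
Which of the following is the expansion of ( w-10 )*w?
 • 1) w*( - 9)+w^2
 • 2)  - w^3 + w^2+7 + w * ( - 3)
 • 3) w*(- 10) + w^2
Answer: 3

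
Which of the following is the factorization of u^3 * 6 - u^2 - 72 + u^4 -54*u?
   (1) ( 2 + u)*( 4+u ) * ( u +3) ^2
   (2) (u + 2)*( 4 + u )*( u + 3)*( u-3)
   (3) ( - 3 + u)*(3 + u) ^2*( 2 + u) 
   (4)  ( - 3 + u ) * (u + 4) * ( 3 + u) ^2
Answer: 2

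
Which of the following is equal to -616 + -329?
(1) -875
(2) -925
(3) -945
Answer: 3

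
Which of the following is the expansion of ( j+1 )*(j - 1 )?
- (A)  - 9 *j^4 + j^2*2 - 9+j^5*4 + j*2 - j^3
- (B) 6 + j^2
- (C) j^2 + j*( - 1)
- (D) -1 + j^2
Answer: D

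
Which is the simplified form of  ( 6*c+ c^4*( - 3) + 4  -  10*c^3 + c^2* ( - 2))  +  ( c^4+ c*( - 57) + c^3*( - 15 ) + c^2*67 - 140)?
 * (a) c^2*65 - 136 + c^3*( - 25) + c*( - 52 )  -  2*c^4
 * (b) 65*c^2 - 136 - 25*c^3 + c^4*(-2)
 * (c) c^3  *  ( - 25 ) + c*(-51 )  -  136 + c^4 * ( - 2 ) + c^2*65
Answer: c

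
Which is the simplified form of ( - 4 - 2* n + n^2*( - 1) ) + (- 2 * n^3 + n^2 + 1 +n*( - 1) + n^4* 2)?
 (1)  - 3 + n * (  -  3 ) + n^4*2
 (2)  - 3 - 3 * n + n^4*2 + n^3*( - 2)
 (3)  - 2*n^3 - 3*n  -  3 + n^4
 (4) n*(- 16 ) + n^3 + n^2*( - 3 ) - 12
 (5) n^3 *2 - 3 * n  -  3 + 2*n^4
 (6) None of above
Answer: 2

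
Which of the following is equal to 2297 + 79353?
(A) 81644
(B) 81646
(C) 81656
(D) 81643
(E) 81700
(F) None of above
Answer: F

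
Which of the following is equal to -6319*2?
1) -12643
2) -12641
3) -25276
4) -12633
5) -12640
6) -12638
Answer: 6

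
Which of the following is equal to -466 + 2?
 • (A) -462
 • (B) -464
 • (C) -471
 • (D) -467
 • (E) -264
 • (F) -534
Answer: B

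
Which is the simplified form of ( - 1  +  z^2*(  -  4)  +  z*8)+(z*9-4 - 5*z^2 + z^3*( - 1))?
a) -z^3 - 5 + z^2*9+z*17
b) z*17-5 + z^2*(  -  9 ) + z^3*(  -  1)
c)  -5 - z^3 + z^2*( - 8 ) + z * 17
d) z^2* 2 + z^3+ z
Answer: b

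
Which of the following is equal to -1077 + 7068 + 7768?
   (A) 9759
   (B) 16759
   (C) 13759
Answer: C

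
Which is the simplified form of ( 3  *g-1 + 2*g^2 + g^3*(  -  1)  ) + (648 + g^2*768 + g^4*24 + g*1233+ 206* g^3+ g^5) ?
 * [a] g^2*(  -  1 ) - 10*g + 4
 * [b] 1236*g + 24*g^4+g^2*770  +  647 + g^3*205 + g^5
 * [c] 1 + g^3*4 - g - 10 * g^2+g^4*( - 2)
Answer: b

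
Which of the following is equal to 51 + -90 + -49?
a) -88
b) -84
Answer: a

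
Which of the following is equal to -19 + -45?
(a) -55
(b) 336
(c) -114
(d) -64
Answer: d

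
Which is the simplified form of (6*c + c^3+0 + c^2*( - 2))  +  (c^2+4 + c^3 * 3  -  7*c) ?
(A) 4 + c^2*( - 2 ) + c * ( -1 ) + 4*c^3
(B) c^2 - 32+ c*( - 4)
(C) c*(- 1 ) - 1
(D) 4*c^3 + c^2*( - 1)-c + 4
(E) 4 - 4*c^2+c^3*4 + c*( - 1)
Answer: D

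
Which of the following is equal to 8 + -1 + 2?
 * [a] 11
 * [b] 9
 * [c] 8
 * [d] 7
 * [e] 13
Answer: b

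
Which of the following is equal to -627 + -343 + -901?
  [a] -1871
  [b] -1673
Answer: a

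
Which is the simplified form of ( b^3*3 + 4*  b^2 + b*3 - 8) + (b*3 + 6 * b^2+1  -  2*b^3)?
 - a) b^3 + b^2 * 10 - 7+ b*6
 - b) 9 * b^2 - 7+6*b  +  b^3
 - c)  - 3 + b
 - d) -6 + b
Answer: a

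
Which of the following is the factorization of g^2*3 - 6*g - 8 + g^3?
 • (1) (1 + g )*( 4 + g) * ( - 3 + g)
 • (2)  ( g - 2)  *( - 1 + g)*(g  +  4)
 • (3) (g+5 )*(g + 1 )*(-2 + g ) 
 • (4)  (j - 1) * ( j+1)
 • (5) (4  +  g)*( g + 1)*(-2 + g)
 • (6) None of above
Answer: 5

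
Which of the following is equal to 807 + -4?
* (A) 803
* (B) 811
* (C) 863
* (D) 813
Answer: A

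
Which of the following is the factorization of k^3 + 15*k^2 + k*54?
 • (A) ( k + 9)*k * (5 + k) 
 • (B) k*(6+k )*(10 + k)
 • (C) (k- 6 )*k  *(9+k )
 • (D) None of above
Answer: D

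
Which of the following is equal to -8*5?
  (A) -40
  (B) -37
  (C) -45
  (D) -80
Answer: A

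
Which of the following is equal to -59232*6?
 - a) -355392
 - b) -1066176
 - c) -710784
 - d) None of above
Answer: a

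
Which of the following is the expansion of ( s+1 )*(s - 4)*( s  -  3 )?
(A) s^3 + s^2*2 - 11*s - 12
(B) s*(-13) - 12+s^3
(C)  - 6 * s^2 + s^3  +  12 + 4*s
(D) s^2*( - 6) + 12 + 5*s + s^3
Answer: D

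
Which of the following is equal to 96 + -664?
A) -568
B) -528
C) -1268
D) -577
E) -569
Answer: A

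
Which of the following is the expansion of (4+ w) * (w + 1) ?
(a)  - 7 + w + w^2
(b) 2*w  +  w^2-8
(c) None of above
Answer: c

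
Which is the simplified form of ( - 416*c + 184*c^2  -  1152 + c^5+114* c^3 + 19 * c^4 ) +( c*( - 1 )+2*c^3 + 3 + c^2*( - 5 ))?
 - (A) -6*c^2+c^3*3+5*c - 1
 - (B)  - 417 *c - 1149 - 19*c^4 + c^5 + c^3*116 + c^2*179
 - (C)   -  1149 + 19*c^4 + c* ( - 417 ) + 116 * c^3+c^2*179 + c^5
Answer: C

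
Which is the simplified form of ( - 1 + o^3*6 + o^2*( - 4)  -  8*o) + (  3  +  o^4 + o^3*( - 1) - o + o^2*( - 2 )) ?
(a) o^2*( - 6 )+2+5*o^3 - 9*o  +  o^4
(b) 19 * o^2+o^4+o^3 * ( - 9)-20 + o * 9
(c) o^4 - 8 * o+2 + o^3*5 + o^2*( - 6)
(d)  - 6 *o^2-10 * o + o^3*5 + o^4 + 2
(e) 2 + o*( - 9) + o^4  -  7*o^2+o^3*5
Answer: a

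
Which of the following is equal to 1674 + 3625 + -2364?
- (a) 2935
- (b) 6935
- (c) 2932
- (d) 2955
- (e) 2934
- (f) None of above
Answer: a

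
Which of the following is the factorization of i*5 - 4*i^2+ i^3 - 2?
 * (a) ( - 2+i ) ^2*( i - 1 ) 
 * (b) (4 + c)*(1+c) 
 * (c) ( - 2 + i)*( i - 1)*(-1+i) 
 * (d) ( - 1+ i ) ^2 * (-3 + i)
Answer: c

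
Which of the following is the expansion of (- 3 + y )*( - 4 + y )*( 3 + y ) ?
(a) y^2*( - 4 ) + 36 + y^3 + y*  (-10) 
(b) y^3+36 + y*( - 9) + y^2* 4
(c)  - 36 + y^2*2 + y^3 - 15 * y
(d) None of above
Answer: d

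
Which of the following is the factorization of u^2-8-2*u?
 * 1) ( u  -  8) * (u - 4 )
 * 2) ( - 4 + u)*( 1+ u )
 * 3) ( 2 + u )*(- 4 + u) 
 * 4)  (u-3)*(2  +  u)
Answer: 3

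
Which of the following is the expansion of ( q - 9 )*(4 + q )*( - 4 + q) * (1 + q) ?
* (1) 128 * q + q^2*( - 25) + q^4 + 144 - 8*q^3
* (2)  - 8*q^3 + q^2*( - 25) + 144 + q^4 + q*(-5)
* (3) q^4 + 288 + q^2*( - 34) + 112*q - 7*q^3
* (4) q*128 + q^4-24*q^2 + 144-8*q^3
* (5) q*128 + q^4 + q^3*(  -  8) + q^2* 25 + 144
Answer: 1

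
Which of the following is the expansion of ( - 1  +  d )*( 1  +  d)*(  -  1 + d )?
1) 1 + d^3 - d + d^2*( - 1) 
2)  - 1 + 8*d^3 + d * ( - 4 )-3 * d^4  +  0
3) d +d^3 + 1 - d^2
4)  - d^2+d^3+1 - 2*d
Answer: 1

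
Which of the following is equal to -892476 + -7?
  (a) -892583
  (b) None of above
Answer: b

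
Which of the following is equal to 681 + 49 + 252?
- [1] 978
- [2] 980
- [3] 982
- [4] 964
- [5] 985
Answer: 3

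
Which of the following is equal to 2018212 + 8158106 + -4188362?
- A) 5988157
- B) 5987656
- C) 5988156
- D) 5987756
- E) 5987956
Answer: E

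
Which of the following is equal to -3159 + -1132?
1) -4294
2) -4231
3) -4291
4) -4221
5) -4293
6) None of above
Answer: 3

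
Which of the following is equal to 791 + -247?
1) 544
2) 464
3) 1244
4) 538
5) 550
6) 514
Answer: 1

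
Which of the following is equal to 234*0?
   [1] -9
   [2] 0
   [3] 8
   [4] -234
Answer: 2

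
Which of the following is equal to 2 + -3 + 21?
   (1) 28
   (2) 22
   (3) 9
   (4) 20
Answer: 4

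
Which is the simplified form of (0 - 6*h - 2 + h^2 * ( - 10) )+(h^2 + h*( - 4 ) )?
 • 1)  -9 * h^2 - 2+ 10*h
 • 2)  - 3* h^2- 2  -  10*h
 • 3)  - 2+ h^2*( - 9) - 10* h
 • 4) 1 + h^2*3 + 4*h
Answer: 3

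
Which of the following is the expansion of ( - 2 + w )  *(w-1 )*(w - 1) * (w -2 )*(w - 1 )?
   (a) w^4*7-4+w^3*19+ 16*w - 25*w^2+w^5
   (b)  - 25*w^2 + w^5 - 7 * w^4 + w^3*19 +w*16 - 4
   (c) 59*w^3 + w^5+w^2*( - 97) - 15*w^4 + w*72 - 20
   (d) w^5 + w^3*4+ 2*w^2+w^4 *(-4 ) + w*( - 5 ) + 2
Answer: b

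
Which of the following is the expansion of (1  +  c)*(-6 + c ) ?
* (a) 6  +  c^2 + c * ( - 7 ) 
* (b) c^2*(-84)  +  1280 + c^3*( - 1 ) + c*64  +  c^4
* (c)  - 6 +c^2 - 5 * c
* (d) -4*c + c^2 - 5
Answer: c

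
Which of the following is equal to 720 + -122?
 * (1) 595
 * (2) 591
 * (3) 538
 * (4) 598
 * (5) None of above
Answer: 4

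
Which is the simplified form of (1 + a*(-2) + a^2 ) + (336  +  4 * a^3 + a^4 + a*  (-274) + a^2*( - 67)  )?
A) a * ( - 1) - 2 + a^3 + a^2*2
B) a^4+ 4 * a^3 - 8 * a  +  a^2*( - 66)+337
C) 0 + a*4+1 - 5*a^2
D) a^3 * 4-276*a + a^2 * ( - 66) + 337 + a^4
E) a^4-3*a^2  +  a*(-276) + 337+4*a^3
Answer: D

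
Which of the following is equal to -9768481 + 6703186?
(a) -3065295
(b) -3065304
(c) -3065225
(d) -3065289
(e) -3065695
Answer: a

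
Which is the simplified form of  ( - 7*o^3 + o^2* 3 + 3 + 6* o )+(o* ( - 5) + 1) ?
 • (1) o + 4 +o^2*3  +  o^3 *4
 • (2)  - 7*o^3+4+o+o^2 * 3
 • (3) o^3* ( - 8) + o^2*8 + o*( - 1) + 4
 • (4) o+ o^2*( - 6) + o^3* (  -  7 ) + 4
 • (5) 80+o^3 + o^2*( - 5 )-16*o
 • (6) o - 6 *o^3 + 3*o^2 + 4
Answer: 2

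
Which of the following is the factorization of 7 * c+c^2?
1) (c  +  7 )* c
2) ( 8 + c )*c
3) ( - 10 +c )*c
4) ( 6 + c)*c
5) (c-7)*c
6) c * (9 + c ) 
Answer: 1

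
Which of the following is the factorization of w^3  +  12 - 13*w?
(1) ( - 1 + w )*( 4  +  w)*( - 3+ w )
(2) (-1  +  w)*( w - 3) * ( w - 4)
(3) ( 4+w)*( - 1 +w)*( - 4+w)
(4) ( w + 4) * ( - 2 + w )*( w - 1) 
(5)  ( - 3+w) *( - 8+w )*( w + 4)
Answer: 1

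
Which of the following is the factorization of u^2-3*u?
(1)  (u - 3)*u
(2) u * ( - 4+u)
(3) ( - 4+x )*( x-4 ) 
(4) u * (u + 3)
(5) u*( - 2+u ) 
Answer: 1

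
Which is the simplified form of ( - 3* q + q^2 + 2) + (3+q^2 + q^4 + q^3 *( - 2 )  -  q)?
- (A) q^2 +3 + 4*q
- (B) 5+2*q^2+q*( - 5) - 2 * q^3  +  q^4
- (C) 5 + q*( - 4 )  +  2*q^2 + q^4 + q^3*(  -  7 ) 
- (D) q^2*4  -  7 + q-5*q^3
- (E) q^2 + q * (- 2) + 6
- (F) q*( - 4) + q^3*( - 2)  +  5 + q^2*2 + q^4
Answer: F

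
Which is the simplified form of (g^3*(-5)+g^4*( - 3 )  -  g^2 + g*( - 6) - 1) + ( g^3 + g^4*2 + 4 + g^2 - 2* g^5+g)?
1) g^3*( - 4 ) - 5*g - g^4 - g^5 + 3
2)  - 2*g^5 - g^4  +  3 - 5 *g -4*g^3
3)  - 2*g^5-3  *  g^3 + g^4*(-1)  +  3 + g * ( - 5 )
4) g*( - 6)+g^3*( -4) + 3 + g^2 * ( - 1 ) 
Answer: 2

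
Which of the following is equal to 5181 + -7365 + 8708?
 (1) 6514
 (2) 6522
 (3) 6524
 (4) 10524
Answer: 3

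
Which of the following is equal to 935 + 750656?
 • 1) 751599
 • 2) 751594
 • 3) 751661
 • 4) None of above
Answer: 4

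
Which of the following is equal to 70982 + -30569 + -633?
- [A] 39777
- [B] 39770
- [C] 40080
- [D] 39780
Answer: D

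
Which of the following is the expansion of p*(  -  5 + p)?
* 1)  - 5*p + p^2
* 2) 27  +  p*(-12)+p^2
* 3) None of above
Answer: 1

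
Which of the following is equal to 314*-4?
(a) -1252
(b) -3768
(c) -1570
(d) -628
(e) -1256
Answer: e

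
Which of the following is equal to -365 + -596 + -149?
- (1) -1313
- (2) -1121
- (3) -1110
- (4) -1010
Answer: 3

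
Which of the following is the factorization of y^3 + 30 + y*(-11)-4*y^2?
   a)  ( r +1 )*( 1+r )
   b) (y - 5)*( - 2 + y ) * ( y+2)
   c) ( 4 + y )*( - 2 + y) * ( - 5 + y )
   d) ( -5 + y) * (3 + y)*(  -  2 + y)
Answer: d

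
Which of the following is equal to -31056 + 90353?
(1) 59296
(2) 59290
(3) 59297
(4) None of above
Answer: 3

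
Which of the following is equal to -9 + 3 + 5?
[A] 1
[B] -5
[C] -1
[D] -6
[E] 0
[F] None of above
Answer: C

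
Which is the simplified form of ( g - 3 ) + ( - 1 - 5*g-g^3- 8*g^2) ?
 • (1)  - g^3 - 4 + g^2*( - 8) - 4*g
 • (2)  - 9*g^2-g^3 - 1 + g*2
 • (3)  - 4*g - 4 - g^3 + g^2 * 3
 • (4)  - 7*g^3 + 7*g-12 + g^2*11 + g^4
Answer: 1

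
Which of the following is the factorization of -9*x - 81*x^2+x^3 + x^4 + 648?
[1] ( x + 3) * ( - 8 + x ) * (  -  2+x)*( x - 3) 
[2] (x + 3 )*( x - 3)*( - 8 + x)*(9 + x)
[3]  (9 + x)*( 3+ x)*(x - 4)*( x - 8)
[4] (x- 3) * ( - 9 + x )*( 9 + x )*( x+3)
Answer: 2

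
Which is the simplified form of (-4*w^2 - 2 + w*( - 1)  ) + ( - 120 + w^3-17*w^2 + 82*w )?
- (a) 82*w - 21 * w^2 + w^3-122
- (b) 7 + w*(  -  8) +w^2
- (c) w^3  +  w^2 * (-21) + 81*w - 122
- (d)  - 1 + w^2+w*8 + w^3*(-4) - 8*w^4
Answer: c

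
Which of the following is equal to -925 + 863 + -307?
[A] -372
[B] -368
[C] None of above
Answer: C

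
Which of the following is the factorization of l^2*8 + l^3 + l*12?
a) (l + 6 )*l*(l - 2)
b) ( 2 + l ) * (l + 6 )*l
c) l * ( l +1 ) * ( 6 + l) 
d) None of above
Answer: b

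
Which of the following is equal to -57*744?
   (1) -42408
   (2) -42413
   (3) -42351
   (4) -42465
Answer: 1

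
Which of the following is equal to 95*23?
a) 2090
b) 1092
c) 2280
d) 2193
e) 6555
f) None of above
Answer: f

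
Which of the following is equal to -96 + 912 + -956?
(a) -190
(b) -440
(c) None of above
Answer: c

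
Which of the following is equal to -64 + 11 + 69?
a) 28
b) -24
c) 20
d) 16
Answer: d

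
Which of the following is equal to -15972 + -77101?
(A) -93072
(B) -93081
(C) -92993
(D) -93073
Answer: D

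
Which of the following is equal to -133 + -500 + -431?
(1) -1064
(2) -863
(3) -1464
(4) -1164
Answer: 1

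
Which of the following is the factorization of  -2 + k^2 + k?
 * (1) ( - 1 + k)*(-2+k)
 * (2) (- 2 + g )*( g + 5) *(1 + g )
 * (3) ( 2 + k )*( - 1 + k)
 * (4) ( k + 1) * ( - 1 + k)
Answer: 3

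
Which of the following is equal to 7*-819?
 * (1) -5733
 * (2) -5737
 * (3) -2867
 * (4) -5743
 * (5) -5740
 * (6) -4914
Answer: 1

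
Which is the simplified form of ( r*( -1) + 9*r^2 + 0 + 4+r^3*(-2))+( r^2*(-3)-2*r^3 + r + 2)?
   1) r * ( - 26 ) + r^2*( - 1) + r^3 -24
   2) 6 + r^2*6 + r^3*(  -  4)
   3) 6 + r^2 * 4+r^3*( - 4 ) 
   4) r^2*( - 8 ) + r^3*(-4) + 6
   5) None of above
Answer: 2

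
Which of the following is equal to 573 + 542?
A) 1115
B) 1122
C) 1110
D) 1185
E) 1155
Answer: A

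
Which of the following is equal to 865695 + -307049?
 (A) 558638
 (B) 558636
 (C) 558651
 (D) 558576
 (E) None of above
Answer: E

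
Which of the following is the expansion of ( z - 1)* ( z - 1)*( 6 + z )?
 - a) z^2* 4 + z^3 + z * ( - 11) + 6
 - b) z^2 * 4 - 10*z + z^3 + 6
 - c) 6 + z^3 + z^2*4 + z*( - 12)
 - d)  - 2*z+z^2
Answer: a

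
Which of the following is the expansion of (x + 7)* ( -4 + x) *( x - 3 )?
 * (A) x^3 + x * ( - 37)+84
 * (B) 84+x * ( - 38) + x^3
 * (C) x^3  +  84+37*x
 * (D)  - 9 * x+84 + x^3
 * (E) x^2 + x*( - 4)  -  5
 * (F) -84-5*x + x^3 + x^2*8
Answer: A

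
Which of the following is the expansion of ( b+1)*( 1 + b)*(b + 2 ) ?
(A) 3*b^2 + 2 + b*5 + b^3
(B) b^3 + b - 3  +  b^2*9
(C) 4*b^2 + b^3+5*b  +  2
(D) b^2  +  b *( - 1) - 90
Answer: C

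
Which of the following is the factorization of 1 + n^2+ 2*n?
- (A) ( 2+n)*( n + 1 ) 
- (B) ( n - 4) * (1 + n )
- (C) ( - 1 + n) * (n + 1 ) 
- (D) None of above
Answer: D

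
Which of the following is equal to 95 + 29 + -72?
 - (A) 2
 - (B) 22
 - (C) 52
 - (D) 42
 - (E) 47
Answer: C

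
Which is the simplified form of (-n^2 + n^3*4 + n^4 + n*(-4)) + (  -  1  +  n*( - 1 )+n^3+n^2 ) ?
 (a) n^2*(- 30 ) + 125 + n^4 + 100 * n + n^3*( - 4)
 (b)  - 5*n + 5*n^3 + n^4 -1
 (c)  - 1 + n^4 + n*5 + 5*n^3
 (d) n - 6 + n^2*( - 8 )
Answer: b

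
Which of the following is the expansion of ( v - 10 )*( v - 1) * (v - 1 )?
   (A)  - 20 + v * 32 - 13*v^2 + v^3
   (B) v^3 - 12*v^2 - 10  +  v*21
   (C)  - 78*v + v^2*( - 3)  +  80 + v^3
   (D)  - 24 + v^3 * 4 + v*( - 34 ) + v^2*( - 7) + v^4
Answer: B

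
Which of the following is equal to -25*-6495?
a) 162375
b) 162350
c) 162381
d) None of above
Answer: a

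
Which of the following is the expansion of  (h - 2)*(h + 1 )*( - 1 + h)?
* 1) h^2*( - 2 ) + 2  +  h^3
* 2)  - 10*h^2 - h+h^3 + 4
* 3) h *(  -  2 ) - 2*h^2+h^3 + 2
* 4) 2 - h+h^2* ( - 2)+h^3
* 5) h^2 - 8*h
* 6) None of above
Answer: 4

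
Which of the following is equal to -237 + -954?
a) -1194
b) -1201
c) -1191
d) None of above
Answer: c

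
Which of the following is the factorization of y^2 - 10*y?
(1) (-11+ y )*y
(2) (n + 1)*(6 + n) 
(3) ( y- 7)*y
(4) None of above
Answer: 4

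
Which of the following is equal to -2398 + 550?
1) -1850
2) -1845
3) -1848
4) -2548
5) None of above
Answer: 3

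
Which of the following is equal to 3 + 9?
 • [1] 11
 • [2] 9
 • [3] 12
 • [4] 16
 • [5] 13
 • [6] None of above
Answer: 3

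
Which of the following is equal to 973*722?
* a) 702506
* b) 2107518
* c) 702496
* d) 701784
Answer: a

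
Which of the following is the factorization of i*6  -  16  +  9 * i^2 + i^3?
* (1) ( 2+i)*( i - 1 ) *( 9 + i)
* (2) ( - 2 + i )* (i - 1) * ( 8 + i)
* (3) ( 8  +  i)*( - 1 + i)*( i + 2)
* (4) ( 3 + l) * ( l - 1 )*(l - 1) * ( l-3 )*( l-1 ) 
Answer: 3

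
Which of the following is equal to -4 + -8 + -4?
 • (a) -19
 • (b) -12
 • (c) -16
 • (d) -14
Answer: c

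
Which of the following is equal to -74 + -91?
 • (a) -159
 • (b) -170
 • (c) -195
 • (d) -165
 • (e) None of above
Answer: d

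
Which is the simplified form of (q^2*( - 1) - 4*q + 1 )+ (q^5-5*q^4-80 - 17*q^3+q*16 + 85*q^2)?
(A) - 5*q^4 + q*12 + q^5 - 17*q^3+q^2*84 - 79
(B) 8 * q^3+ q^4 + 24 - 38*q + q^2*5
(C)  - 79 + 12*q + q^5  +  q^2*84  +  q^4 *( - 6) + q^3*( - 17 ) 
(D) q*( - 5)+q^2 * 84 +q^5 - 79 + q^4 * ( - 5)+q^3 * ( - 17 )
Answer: A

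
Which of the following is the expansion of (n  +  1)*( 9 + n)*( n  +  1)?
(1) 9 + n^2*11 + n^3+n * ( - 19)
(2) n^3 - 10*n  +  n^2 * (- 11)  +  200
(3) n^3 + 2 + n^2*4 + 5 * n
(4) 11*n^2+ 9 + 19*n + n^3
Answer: 4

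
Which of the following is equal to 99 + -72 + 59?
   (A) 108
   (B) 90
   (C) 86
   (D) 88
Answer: C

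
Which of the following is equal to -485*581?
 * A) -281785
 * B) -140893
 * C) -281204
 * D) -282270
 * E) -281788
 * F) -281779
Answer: A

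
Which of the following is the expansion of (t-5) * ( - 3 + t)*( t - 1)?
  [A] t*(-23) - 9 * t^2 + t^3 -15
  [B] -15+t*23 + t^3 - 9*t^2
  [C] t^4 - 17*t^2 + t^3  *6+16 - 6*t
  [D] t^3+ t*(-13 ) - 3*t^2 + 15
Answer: B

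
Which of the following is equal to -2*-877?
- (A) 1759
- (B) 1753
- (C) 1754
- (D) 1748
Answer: C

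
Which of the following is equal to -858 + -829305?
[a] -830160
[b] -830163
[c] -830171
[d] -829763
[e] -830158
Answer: b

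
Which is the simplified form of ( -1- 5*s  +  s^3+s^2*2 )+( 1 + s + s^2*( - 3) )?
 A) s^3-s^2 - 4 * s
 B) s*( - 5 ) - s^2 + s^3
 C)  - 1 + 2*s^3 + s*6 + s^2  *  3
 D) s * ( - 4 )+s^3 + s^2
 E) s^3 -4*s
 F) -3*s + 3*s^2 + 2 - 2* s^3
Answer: A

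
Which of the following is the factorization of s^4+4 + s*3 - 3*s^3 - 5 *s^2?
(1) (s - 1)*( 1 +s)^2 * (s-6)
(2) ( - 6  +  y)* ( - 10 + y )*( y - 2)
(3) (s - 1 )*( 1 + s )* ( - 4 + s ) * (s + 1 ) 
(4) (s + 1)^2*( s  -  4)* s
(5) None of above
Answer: 3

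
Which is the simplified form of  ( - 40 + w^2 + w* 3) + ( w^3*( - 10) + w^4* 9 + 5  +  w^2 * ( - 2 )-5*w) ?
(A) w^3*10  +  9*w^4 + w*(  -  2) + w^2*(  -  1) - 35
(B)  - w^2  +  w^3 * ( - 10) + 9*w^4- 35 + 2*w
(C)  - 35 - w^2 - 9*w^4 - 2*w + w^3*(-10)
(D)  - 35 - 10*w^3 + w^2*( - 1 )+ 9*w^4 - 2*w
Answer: D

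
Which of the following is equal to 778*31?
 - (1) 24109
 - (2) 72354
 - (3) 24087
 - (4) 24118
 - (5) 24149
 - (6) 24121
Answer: 4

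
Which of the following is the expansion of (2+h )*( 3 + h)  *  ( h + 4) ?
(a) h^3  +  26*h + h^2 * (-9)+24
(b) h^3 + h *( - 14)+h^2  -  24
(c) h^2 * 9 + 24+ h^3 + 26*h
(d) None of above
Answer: c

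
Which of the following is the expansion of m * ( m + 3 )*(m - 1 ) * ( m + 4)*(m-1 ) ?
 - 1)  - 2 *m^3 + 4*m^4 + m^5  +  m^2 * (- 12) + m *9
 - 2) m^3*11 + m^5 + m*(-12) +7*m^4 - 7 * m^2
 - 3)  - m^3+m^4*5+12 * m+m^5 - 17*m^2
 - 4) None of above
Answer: 3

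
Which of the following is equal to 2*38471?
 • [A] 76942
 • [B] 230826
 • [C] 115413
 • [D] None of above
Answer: A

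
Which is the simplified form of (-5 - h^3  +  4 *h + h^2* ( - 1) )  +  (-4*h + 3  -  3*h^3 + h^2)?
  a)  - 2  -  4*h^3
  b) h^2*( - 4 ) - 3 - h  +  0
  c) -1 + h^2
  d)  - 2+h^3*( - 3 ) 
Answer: a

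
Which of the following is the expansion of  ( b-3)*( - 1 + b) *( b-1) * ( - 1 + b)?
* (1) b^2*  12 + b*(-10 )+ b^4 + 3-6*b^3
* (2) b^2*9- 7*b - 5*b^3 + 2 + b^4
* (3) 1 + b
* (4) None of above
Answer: 1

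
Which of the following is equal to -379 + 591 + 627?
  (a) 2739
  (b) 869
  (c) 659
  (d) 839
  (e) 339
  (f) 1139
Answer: d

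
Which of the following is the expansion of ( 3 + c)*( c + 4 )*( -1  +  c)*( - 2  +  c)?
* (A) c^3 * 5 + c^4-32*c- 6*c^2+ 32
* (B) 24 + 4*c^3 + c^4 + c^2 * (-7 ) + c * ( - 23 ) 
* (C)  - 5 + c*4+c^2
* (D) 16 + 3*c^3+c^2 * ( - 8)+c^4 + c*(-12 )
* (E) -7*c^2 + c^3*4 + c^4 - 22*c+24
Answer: E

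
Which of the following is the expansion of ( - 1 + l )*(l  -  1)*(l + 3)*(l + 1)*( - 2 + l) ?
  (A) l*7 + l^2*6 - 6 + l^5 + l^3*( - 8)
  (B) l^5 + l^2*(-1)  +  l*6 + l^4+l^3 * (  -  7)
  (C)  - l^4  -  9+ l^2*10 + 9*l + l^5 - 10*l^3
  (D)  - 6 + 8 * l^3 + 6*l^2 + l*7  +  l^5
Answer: A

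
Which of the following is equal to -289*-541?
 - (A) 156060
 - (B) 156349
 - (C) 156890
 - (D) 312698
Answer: B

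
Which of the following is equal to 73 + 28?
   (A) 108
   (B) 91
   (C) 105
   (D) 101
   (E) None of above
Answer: D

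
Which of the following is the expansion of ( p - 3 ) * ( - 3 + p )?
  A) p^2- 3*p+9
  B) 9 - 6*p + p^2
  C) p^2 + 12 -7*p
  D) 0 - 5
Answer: B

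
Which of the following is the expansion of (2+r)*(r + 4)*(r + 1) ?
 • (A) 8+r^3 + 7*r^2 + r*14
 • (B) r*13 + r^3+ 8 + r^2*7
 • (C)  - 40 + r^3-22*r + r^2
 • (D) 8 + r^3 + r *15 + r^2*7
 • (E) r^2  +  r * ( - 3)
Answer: A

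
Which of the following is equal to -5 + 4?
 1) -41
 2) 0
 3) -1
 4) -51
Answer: 3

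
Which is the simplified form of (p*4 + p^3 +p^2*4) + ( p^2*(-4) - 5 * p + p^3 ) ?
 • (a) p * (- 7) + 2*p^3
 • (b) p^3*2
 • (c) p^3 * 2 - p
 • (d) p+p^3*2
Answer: c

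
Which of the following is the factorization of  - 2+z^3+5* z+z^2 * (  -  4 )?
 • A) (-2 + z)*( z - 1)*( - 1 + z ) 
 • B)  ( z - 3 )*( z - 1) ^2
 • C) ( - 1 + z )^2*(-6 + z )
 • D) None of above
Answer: A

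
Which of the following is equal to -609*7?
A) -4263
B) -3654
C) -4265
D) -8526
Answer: A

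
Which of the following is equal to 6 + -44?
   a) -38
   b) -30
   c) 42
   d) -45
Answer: a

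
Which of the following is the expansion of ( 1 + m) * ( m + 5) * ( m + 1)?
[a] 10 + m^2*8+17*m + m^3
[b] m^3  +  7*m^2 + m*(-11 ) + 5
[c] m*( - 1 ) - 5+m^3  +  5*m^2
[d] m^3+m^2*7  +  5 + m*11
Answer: d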